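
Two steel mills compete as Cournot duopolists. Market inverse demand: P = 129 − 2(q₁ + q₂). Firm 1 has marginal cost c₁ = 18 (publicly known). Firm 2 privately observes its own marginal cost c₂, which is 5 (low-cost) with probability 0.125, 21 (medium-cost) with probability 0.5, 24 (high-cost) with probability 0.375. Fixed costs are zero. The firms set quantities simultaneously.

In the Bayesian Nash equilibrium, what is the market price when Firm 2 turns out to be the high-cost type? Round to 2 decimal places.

57.65

Type-c best response for Firm 2: q₂(c) = (129 − c)/4 − q₁/2.
Firm 1 maximizes expected profit; its first-order condition is 129 − 4q₁ − 2E[q₂] − 18 = 0.
Substituting E[q₂] and solving: E[c₂] = 20.125, so q₁ = (129 − 2·18 + 20.125)/6 = 18.8542.
q₂(high-cost) = 16.8229, so P = 129 − 2·(18.8542 + 16.8229) = 57.6458.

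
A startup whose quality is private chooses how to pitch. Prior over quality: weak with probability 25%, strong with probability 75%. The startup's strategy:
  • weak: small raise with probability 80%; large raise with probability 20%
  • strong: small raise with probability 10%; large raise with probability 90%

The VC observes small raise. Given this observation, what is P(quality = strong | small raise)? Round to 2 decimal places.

0.27

Apply Bayes' rule using the sender's strategy as the likelihood.
P(small raise) = 0.25·0.8 + 0.75·0.1 = 0.275
P(strong | small raise) = (0.75·0.1) / 0.275 = 0.075 / 0.275 = 0.272727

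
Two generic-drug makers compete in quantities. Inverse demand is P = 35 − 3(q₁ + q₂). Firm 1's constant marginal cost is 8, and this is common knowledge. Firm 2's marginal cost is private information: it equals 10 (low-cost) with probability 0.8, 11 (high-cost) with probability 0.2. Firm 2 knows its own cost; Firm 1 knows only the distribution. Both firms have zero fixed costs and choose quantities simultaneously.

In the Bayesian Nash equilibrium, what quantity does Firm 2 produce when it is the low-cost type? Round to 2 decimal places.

2.54

Type-c best response for Firm 2: q₂(c) = (35 − c)/6 − q₁/2.
Firm 1 maximizes expected profit; its first-order condition is 35 − 6q₁ − 3E[q₂] − 8 = 0.
Substituting E[q₂] and solving: E[c₂] = 10.2, so q₁ = (35 − 2·8 + 10.2)/9 = 3.24444.
q₂(low-cost) = (35 − 10 − 3·3.24444)/6 = 2.54444.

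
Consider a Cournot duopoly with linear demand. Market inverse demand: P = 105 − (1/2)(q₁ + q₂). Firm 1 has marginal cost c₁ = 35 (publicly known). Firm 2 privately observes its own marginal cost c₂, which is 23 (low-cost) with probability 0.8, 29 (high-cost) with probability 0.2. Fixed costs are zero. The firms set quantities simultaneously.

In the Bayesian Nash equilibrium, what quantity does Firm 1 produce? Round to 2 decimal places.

39.47

Type-c best response for Firm 2: q₂(c) = (105 − c) − q₁/2.
Firm 1 maximizes expected profit; its first-order condition is 105 − q₁ − (1/2)E[q₂] − 35 = 0.
Substituting E[q₂] and solving: E[c₂] = 24.2, so q₁ = (105 − 2·35 + 24.2)/(3/2) = 39.4667.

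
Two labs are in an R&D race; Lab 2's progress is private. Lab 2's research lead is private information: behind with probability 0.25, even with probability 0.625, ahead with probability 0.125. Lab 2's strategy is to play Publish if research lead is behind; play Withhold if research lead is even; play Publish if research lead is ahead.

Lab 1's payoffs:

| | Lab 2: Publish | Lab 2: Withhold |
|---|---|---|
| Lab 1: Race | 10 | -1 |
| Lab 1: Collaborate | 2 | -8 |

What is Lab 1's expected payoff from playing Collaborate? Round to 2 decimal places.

-4.25

E[Collaborate] = 0.25·2 + 0.625·(-8) + 0.125·2 = 0.5 + (-5) + 0.25 = -4.25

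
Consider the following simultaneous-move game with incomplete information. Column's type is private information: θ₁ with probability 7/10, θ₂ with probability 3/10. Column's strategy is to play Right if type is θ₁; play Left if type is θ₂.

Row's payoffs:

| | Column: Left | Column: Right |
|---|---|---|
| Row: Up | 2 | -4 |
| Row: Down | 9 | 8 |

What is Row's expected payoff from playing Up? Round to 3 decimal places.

E[Up] = 7/10·(-4) + 3/10·2 = (-14/5) + 3/5 = -11/5

-2.200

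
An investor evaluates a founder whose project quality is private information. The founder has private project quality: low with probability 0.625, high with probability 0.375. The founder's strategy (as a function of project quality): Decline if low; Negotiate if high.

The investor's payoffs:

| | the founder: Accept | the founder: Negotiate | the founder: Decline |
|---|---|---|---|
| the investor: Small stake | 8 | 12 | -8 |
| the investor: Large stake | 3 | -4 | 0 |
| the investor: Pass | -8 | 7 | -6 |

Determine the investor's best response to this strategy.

Compute the investor's expected payoff for each action, taking the expectation over the founder's type.
E[Small stake] = 0.625·(-8) + 0.375·(12) = -0.5
E[Large stake] = 0.625·(0) + 0.375·(-4) = -1.5
E[Pass] = 0.625·(-6) + 0.375·(7) = -1.125
Best response: Small stake (-0.5 is the largest).

Small stake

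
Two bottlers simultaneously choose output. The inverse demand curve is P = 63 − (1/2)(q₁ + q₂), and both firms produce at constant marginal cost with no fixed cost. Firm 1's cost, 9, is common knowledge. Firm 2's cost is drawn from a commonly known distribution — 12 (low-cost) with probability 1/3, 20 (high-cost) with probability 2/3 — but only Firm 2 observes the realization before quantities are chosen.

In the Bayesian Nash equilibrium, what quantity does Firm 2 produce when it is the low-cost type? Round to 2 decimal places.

30.22

Type-c best response for Firm 2: q₂(c) = (63 − c) − q₁/2.
Firm 1 maximizes expected profit; its first-order condition is 63 − q₁ − (1/2)E[q₂] − 9 = 0.
Substituting E[q₂] and solving: E[c₂] = 17.3333, so q₁ = (63 − 2·9 + 17.3333)/(3/2) = 41.5556.
q₂(low-cost) = (63 − 12 − (1/2)·41.5556) = 30.2222.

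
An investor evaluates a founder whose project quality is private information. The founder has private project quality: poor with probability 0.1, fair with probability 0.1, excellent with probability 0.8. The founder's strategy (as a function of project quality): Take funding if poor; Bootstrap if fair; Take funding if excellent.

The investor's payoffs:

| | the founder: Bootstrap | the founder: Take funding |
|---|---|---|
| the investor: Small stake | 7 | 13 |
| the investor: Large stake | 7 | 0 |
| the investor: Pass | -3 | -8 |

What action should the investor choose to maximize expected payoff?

Compute the investor's expected payoff for each action, taking the expectation over the founder's type.
E[Small stake] = 0.1·(13) + 0.1·(7) + 0.8·(13) = 12.4
E[Large stake] = 0.1·(0) + 0.1·(7) + 0.8·(0) = 0.7
E[Pass] = 0.1·(-8) + 0.1·(-3) + 0.8·(-8) = -7.5
Best response: Small stake (12.4 is the largest).

Small stake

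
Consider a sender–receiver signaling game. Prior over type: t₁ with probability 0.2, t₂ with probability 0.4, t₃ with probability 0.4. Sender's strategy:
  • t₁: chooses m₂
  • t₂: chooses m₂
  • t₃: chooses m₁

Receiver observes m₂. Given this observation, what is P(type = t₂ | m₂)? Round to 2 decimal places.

0.67

P(m₂) = 0.2·1 + 0.4·1 + 0.4·0 = 0.6
P(t₂ | m₂) = (0.4·1) / 0.6 = 0.4 / 0.6 = 0.666667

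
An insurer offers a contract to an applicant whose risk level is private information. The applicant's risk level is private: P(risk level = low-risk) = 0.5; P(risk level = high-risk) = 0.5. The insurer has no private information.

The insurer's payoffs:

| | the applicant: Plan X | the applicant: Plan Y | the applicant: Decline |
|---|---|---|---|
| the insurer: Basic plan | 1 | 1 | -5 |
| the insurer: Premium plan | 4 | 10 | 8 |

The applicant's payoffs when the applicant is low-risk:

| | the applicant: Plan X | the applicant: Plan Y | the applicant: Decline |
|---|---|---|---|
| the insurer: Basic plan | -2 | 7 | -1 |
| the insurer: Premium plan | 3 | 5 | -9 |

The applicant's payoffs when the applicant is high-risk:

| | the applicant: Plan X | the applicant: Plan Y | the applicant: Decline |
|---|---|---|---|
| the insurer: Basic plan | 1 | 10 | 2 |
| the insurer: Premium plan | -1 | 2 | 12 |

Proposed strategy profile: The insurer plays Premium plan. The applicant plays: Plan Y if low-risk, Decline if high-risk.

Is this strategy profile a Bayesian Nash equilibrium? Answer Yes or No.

Yes

A profile is a BNE iff every type of every player is best-responding given beliefs about the other side.
The insurer plays Premium plan: E[Premium plan] = 0.5·(10) + 0.5·(8) = 9; E[Basic plan] = -2. Best-responding. ✓
The applicant (risk level low-risk), facing Premium plan: Plan X gives 3, Plan Y gives 5, Decline gives -9. Proposed Plan Y is best. ✓
The applicant (risk level high-risk), facing Premium plan: Plan X gives -1, Plan Y gives 2, Decline gives 12. Proposed Decline is best. ✓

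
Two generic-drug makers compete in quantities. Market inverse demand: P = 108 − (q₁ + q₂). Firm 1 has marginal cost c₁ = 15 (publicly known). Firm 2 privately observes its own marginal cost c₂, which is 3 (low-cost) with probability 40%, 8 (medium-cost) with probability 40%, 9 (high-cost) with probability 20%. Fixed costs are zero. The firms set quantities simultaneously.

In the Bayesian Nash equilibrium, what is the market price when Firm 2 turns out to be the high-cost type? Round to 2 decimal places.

44.47

Firm 2 with cost c maximizes (108 − (q₁+q₂) − c)·q₂, giving q₂(c) = (108 − c − q₁)/2.
E[c₂] = 0.4·3 + 0.4·8 + 0.2·9 = 6.2
Firm 1's FOC against E[q₂] yields q₁ = (108 − 2·15 + E[c₂])/3 = (108 − 30 + 6.2)/3 = 28.0667.
q₂(high-cost) = 35.4667, so P = 108 − (28.0667 + 35.4667) = 44.4667.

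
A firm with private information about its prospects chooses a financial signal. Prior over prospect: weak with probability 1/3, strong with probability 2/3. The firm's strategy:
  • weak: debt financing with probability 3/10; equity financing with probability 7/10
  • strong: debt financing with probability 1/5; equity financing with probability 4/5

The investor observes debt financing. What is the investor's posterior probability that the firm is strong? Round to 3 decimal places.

Apply Bayes' rule using the sender's strategy as the likelihood.
P(debt financing) = (1/3)·(3/10) + (2/3)·(1/5) = 7/30
P(strong | debt financing) = ((2/3)·(1/5)) / (7/30) = (2/15) / (7/30) = 4/7

0.571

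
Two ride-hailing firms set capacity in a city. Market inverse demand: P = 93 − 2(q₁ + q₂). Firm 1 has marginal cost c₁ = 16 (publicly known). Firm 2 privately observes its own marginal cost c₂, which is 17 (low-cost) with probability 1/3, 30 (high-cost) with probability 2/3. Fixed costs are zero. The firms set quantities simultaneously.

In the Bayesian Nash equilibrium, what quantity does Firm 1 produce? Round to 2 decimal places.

14.44

Firm 2 with cost c maximizes (93 − 2(q₁+q₂) − c)·q₂, giving q₂(c) = (93 − c − 2q₁)/4.
E[c₂] = 1/3·17 + 2/3·30 = 25.6667
Firm 1's FOC against E[q₂] yields q₁ = (93 − 2·16 + E[c₂])/6 = (93 − 32 + 25.6667)/6 = 14.4444.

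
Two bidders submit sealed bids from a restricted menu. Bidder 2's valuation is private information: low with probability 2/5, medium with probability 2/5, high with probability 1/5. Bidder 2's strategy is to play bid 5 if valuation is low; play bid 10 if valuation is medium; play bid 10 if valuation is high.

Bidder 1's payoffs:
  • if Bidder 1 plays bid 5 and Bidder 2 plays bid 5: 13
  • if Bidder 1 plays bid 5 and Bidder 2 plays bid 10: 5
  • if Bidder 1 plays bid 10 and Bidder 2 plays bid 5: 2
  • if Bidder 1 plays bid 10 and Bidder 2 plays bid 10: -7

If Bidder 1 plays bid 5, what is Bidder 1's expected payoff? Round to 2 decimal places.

E[bid 5] = 2/5·13 + 2/5·5 + 1/5·5 = 26/5 + 2 + 1 = 41/5

8.20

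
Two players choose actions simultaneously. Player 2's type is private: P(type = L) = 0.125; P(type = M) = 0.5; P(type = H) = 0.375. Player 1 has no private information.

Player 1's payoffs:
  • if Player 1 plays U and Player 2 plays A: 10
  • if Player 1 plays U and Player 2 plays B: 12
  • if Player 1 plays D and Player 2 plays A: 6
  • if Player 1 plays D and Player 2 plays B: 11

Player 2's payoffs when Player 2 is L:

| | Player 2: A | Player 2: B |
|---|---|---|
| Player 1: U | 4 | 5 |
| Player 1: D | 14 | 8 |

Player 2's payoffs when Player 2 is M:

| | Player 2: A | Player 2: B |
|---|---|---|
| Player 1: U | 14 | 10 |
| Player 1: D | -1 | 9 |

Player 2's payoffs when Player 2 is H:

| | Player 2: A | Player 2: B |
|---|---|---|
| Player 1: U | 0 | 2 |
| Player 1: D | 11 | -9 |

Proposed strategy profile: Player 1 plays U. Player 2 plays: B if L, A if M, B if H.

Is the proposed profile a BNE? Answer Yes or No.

Player 1 plays U: E[U] = 0.125·(12) + 0.5·(10) + 0.375·(12) = 11; E[D] = 8.5. Best-responding. ✓
Player 2 (type L), facing U: A gives 4, B gives 5. Proposed B is best. ✓
Player 2 (type M), facing U: A gives 14, B gives 10. Proposed A is best. ✓
Player 2 (type H), facing U: A gives 0, B gives 2. Proposed B is best. ✓

Yes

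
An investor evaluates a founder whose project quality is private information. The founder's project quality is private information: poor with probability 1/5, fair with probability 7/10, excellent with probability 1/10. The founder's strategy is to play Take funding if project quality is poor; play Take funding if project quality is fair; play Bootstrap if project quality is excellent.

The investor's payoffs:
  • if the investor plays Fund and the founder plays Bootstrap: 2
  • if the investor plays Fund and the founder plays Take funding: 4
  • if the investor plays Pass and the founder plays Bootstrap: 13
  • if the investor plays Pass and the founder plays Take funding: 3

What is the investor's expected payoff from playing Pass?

Take the expectation over the founder's project quality, weighting each type's action by its prior probability.
E[Pass] = 1/5·3 + 7/10·3 + 1/10·13 = 3/5 + 21/10 + 13/10 = 4

4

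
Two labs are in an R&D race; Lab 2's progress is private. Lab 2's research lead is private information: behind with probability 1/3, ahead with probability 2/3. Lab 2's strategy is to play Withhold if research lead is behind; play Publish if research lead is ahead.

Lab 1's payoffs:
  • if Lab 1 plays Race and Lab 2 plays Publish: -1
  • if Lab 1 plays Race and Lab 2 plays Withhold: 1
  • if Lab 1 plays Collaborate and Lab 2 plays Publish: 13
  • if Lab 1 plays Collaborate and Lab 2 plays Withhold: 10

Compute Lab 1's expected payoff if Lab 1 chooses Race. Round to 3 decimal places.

-0.333

Take the expectation over Lab 2's research lead, weighting each type's action by its prior probability.
E[Race] = 1/3·1 + 2/3·(-1) = 1/3 + (-2/3) = -1/3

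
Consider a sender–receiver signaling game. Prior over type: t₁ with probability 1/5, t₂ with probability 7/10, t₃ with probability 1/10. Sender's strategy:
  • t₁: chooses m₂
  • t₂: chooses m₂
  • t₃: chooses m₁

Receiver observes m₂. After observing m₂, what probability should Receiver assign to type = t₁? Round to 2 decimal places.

Apply Bayes' rule using the sender's strategy as the likelihood.
P(m₂) = (1/5)·1 + (7/10)·1 + (1/10)·0 = 9/10
P(t₁ | m₂) = ((1/5)·1) / (9/10) = (1/5) / (9/10) = 2/9

0.22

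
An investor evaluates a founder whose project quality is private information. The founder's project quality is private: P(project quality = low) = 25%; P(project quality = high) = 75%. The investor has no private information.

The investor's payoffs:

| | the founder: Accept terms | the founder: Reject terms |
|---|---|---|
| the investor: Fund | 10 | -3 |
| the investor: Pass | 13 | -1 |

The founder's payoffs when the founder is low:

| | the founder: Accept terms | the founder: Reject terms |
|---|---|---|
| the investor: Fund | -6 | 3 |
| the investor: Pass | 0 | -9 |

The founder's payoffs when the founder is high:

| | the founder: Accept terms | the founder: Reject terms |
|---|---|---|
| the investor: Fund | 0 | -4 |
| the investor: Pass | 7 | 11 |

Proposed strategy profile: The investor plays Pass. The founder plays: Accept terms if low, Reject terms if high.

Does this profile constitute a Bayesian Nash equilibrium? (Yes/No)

Yes

The investor plays Pass: E[Pass] = 0.25·(13) + 0.75·(-1) = 2.5; E[Fund] = 0.25. Best-responding. ✓
The founder (project quality low), facing Pass: Accept terms gives 0, Reject terms gives -9. Proposed Accept terms is best. ✓
The founder (project quality high), facing Pass: Accept terms gives 7, Reject terms gives 11. Proposed Reject terms is best. ✓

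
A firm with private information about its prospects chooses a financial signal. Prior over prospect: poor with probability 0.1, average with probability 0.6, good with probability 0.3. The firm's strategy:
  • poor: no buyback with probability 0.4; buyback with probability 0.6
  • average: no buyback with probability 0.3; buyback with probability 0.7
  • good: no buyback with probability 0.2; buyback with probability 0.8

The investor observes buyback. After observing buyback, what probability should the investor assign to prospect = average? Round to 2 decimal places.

0.58

P(buyback) = 0.1·0.6 + 0.6·0.7 + 0.3·0.8 = 0.72
P(average | buyback) = (0.6·0.7) / 0.72 = 0.42 / 0.72 = 0.583333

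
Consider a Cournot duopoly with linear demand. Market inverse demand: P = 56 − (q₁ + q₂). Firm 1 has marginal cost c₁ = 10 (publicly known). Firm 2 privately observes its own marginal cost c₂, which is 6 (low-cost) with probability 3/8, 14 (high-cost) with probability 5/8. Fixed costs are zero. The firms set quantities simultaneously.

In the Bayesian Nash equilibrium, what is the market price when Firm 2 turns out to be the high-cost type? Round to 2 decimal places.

Type-c best response for Firm 2: q₂(c) = (56 − c)/2 − q₁/2.
Firm 1 maximizes expected profit; its first-order condition is 56 − 2q₁ − E[q₂] − 10 = 0.
Substituting E[q₂] and solving: E[c₂] = 11, so q₁ = (56 − 2·10 + 11)/3 = 15.6667.
q₂(high-cost) = 13.1667, so P = 56 − (15.6667 + 13.1667) = 27.1667.

27.17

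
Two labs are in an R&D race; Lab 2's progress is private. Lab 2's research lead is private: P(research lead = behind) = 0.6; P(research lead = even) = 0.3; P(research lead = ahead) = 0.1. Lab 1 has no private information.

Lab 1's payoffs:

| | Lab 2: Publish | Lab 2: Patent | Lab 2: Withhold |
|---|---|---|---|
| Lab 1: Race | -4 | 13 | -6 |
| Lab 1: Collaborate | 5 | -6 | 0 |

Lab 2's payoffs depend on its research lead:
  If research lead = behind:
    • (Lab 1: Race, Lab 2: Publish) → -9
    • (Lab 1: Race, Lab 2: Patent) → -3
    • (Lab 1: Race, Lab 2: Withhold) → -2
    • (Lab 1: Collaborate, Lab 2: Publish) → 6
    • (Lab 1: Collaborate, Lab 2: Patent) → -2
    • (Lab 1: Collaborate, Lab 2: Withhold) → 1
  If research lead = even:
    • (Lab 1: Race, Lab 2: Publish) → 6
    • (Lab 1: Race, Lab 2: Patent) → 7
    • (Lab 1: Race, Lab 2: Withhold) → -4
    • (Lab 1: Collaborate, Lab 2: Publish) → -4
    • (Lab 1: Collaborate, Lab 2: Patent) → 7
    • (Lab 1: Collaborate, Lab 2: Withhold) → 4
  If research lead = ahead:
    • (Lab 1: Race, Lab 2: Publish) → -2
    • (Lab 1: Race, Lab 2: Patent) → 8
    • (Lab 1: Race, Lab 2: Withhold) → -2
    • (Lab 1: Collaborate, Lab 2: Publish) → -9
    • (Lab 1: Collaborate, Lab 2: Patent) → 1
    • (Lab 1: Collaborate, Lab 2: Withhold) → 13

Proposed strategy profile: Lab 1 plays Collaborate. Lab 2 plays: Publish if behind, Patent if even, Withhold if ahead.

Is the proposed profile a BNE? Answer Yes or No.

Yes

Lab 1 plays Collaborate: E[Collaborate] = 0.6·(5) + 0.3·(-6) + 0.1·(0) = 1.2; E[Race] = 0.9. Best-responding. ✓
Lab 2 (research lead behind), facing Collaborate: Publish gives 6, Patent gives -2, Withhold gives 1. Proposed Publish is best. ✓
Lab 2 (research lead even), facing Collaborate: Publish gives -4, Patent gives 7, Withhold gives 4. Proposed Patent is best. ✓
Lab 2 (research lead ahead), facing Collaborate: Publish gives -9, Patent gives 1, Withhold gives 13. Proposed Withhold is best. ✓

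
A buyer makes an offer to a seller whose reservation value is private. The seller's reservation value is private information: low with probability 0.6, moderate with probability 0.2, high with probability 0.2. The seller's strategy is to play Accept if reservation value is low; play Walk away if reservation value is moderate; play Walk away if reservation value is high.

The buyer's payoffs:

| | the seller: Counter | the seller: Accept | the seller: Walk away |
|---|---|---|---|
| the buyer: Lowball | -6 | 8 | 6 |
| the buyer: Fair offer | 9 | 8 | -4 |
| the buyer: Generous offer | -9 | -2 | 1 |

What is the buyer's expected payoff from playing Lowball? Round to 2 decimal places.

Take the expectation over the seller's reservation value, weighting each type's action by its prior probability.
E[Lowball] = 0.6·8 + 0.2·6 + 0.2·6 = 4.8 + 1.2 + 1.2 = 7.2

7.20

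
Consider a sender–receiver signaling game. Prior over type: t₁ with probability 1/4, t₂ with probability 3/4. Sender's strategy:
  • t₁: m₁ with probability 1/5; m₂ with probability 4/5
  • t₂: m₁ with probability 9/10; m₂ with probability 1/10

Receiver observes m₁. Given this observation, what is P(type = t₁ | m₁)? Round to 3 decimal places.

0.069

Apply Bayes' rule using the sender's strategy as the likelihood.
P(m₁) = (1/4)·(1/5) + (3/4)·(9/10) = 29/40
P(t₁ | m₁) = ((1/4)·(1/5)) / (29/40) = (1/20) / (29/40) = 2/29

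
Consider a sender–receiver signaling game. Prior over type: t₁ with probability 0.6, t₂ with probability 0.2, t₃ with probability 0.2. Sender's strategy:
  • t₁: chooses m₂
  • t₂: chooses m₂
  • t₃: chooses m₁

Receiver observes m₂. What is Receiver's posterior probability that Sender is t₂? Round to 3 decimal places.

P(m₂) = 0.6·1 + 0.2·1 + 0.2·0 = 0.8
P(t₂ | m₂) = (0.2·1) / 0.8 = 0.2 / 0.8 = 0.25

0.250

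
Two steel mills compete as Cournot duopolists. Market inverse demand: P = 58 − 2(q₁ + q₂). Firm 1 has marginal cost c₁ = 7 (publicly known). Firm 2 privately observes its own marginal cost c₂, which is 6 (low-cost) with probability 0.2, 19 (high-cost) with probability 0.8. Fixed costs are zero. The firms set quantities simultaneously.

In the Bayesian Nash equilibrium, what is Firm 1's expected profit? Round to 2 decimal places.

202.68

Firm 2 with cost c maximizes (58 − 2(q₁+q₂) − c)·q₂, giving q₂(c) = (58 − c − 2q₁)/4.
E[c₂] = 0.2·6 + 0.8·19 = 16.4
Firm 1's FOC against E[q₂] yields q₁ = (58 − 2·7 + E[c₂])/6 = (58 − 14 + 16.4)/6 = 10.0667.
E[P] = 58 − 2·(q₁ + E[q₂]) = 27.1333; Firm 1's expected profit = (E[P] − 7)·q₁ = (27.1333 − 7)·10.0667 = 202.676.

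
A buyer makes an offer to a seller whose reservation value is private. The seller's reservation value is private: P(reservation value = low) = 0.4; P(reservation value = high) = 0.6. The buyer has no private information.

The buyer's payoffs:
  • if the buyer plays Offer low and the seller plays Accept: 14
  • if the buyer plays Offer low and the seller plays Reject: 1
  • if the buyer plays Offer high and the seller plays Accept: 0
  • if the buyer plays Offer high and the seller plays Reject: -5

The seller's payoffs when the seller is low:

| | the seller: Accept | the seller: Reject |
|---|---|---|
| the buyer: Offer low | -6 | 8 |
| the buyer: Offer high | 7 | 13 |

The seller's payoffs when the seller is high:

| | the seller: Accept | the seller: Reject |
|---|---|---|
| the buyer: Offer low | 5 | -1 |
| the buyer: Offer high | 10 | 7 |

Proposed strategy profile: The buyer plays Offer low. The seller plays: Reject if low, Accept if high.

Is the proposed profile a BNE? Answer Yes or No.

A profile is a BNE iff every type of every player is best-responding given beliefs about the other side.
The buyer plays Offer low: E[Offer low] = 0.4·(1) + 0.6·(14) = 8.8; E[Offer high] = -2. Best-responding. ✓
The seller (reservation value low), facing Offer low: Accept gives -6, Reject gives 8. Proposed Reject is best. ✓
The seller (reservation value high), facing Offer low: Accept gives 5, Reject gives -1. Proposed Accept is best. ✓

Yes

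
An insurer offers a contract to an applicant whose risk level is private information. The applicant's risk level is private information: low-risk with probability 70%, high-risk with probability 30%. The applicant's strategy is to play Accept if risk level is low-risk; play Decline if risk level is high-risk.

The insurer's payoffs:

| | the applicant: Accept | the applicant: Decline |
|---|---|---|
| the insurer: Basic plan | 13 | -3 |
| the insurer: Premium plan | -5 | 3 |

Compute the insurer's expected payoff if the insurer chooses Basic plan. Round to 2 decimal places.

Take the expectation over the applicant's risk level, weighting each type's action by its prior probability.
E[Basic plan] = 0.7·13 + 0.3·(-3) = 9.1 + (-0.9) = 8.2

8.20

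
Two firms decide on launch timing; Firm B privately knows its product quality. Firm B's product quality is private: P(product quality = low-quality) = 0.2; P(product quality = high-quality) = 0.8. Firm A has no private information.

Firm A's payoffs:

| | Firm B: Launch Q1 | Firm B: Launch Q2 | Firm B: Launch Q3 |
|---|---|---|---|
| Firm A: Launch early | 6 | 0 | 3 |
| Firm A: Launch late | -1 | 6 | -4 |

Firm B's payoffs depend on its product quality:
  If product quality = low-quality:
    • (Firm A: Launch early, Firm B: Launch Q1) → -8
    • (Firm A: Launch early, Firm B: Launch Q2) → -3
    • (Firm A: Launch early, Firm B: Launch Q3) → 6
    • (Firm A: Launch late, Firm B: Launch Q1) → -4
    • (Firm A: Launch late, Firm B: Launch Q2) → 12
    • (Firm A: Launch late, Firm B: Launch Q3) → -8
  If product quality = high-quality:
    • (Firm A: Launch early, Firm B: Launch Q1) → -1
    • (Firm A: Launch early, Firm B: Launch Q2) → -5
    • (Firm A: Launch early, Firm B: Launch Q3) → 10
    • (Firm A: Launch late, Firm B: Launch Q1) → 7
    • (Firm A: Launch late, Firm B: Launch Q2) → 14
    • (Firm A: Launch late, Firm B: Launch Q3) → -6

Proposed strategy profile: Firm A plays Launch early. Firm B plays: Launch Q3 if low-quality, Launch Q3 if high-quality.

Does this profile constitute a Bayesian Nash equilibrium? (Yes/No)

Yes

A profile is a BNE iff every type of every player is best-responding given beliefs about the other side.
Firm A plays Launch early: E[Launch early] = 0.2·(3) + 0.8·(3) = 3; E[Launch late] = -4. Best-responding. ✓
Firm B (product quality low-quality), facing Launch early: Launch Q1 gives -8, Launch Q2 gives -3, Launch Q3 gives 6. Proposed Launch Q3 is best. ✓
Firm B (product quality high-quality), facing Launch early: Launch Q1 gives -1, Launch Q2 gives -5, Launch Q3 gives 10. Proposed Launch Q3 is best. ✓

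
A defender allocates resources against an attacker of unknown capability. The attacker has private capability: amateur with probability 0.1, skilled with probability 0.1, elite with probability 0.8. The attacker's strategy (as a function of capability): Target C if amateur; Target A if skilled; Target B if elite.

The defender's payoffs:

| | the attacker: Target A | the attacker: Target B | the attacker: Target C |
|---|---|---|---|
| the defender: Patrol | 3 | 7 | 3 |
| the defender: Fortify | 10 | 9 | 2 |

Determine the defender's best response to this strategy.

E[Patrol] = 0.1·(3) + 0.1·(3) + 0.8·(7) = 6.2
E[Fortify] = 0.1·(2) + 0.1·(10) + 0.8·(9) = 8.4
Best response: Fortify (8.4 is the largest).

Fortify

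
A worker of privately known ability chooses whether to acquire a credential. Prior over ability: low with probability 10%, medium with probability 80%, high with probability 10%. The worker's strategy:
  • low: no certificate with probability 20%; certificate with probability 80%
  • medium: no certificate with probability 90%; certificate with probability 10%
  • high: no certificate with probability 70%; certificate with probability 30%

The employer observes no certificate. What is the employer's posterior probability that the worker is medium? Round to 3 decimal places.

0.889

P(no certificate) = 0.1·0.2 + 0.8·0.9 + 0.1·0.7 = 0.81
P(medium | no certificate) = (0.8·0.9) / 0.81 = 0.72 / 0.81 = 0.888889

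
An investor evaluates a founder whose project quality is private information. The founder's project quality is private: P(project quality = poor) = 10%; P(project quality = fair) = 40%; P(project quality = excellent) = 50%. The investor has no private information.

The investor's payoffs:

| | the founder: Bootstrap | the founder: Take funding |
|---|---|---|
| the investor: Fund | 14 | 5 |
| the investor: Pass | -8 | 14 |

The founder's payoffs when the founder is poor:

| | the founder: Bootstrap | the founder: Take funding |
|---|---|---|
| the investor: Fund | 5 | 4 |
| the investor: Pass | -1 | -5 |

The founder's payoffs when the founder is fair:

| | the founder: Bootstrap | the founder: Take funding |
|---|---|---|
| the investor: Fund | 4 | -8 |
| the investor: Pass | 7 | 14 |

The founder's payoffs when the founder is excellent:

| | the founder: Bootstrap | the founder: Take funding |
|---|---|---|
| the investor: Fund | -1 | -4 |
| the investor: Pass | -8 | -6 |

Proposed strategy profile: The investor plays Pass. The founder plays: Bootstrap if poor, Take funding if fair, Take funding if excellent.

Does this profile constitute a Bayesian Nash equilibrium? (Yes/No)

Yes

A profile is a BNE iff every type of every player is best-responding given beliefs about the other side.
The investor plays Pass: E[Pass] = 0.1·(-8) + 0.4·(14) + 0.5·(14) = 11.8; E[Fund] = 5.9. Best-responding. ✓
The founder (project quality poor), facing Pass: Bootstrap gives -1, Take funding gives -5. Proposed Bootstrap is best. ✓
The founder (project quality fair), facing Pass: Bootstrap gives 7, Take funding gives 14. Proposed Take funding is best. ✓
The founder (project quality excellent), facing Pass: Bootstrap gives -8, Take funding gives -6. Proposed Take funding is best. ✓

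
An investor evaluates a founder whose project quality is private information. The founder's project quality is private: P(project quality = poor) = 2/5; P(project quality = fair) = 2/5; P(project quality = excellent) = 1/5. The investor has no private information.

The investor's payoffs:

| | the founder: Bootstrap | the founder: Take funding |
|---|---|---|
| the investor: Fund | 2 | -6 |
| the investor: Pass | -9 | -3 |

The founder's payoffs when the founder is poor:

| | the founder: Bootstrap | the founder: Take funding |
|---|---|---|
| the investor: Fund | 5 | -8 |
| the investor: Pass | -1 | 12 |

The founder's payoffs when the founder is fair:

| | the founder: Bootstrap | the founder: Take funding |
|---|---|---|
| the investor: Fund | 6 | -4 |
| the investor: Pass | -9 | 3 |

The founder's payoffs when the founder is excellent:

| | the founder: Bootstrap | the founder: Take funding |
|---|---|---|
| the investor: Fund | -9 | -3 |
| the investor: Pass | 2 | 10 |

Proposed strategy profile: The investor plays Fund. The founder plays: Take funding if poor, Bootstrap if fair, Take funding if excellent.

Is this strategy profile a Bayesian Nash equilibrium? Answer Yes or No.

No

A profile is a BNE iff every type of every player is best-responding given beliefs about the other side.
The investor plays Fund: E[Fund] = 2/5·(-6) + 2/5·(2) + 1/5·(-6) = -14/5; E[Pass] = -27/5. Best-responding. ✓
The founder (project quality poor), facing Fund: Bootstrap gives 5, Take funding gives -8. Proposed Take funding is not best — profitable deviation exists. ✗
The founder (project quality fair), facing Fund: Bootstrap gives 6, Take funding gives -4. Proposed Bootstrap is best. ✓
The founder (project quality excellent), facing Fund: Bootstrap gives -9, Take funding gives -3. Proposed Take funding is best. ✓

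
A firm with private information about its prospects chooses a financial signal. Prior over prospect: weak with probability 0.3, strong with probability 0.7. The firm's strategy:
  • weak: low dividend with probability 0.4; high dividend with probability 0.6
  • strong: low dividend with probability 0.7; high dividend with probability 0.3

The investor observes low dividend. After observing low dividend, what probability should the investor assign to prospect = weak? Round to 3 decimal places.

0.197

P(low dividend) = 0.3·0.4 + 0.7·0.7 = 0.61
P(weak | low dividend) = (0.3·0.4) / 0.61 = 0.12 / 0.61 = 0.196721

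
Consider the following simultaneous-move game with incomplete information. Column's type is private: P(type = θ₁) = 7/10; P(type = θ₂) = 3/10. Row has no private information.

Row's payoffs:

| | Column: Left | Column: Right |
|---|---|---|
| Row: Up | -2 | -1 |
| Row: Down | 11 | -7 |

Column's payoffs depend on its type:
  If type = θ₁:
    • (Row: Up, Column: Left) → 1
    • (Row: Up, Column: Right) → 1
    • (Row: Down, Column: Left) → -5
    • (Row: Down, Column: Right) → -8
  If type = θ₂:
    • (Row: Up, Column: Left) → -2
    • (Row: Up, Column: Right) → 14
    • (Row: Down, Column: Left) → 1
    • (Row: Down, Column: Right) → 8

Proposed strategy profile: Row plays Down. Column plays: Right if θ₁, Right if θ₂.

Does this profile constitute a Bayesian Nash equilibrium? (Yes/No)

Row plays Down: E[Down] = 7/10·(-7) + 3/10·(-7) = -7; E[Up] = -1. Not best-responding. ✗
Column (type θ₁), facing Down: Left gives -5, Right gives -8. Proposed Right is not best — profitable deviation exists. ✗
Column (type θ₂), facing Down: Left gives 1, Right gives 8. Proposed Right is best. ✓

No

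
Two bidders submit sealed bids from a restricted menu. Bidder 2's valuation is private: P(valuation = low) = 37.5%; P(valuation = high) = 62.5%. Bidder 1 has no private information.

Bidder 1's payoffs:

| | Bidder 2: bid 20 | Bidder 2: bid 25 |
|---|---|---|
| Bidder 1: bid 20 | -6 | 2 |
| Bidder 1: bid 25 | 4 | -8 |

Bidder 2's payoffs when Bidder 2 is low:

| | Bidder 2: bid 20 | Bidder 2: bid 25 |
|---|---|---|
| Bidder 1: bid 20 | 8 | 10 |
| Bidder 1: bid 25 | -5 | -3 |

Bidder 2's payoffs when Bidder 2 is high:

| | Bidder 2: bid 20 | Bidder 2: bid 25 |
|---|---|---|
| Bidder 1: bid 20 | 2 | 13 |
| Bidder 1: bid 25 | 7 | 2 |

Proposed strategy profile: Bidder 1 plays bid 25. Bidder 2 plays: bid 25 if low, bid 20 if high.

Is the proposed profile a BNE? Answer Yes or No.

Yes

Bidder 1 plays bid 25: E[bid 25] = 0.375·(-8) + 0.625·(4) = -0.5; E[bid 20] = -3. Best-responding. ✓
Bidder 2 (valuation low), facing bid 25: bid 20 gives -5, bid 25 gives -3. Proposed bid 25 is best. ✓
Bidder 2 (valuation high), facing bid 25: bid 20 gives 7, bid 25 gives 2. Proposed bid 20 is best. ✓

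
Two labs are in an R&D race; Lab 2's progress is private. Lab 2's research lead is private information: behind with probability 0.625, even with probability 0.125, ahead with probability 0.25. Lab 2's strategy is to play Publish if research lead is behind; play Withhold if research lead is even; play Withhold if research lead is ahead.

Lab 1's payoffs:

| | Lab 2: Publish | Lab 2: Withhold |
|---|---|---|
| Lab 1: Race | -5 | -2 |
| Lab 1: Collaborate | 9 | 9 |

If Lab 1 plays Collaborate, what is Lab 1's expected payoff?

9

E[Collaborate] = 0.625·9 + 0.125·9 + 0.25·9 = 5.625 + 1.125 + 2.25 = 9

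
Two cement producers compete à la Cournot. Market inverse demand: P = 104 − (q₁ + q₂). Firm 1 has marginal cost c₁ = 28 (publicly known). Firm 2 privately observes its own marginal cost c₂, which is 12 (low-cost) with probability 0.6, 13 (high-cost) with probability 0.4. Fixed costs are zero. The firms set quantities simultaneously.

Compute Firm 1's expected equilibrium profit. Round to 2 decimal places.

Type-c best response for Firm 2: q₂(c) = (104 − c)/2 − q₁/2.
Firm 1 maximizes expected profit; its first-order condition is 104 − 2q₁ − E[q₂] − 28 = 0.
Substituting E[q₂] and solving: E[c₂] = 12.4, so q₁ = (104 − 2·28 + 12.4)/3 = 20.1333.
E[P] = 104 − (q₁ + E[q₂]) = 48.1333; Firm 1's expected profit = (E[P] − 28)·q₁ = (48.1333 − 28)·20.1333 = 405.351.

405.35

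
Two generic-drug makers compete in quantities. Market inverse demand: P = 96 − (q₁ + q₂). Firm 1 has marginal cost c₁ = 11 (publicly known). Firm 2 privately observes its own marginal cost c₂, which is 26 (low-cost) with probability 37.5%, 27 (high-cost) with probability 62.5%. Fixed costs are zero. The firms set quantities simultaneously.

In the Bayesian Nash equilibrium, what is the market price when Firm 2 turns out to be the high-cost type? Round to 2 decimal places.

44.73

Firm 2 with cost c maximizes (96 − (q₁+q₂) − c)·q₂, giving q₂(c) = (96 − c − q₁)/2.
E[c₂] = 0.375·26 + 0.625·27 = 26.625
Firm 1's FOC against E[q₂] yields q₁ = (96 − 2·11 + E[c₂])/3 = (96 − 22 + 26.625)/3 = 33.5417.
q₂(high-cost) = 17.7292, so P = 96 − (33.5417 + 17.7292) = 44.7292.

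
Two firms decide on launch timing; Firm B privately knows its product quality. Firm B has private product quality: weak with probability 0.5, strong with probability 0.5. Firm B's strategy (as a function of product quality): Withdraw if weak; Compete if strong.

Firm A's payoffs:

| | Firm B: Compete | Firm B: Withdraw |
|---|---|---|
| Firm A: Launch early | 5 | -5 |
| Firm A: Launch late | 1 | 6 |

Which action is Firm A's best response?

E[Launch early] = 0.5·(-5) + 0.5·(5) = 0
E[Launch late] = 0.5·(6) + 0.5·(1) = 3.5
Best response: Launch late (3.5 is the largest).

Launch late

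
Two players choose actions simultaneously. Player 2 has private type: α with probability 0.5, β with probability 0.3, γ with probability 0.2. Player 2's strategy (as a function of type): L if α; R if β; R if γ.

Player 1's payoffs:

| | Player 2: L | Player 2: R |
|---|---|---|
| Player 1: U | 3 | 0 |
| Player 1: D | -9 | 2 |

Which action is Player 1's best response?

E[U] = 0.5·(3) + 0.3·(0) + 0.2·(0) = 1.5
E[D] = 0.5·(-9) + 0.3·(2) + 0.2·(2) = -3.5
Best response: U (1.5 is the largest).

U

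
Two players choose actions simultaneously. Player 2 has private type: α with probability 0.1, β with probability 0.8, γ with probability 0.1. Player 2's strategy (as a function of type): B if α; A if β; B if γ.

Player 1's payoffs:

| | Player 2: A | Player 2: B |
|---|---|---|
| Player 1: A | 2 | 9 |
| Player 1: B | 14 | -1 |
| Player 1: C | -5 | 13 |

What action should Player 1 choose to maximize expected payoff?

Compute Player 1's expected payoff for each action, taking the expectation over Player 2's type.
E[A] = 0.1·(9) + 0.8·(2) + 0.1·(9) = 3.4
E[B] = 0.1·(-1) + 0.8·(14) + 0.1·(-1) = 11
E[C] = 0.1·(13) + 0.8·(-5) + 0.1·(13) = -1.4
Best response: B (11 is the largest).

B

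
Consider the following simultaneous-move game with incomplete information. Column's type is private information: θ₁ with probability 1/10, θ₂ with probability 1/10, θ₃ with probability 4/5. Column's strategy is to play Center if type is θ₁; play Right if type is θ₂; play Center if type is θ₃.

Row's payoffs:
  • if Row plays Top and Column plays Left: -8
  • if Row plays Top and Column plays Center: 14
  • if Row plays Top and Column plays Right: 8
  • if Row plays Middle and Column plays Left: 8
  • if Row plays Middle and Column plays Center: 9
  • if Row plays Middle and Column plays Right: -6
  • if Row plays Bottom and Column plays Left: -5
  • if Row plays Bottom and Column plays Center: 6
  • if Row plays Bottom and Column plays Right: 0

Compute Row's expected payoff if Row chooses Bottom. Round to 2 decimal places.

Take the expectation over Column's type, weighting each type's action by its prior probability.
E[Bottom] = 1/10·6 + 1/10·0 + 4/5·6 = 3/5 + 0 + 24/5 = 27/5

5.40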